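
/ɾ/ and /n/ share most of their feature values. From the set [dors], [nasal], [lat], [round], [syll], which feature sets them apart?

The two segments share [-dorsal], [-lateral], [-round], [-syllabic]. The only feature from the list on which they differ: /ɾ/ is [-nasal] while /n/ is [+nasal].

[nasal]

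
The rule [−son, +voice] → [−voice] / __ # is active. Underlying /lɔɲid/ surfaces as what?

[lɔɲit]

Only the final segment /d/ is both word-final and matches the structural description. It is a voiced alveolar stop, so [−son, +voice] holds; changing it to [−voice] with all other features held fixed yields /t/ (voiceless alveolar stop). No other segment meets both the structural description and the environment, so the output is [lɔɲit].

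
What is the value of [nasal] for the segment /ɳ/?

[+nasal]

/ɳ/ is the retroflex nasal. The feature [nasal] marks segments produced with velum lowered (airflow through the nose); /ɳ/ has this property, so it is [+nasal].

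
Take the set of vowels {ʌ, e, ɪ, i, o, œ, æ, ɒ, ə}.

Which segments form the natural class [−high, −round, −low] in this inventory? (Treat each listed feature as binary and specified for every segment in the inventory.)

Checking each segment against [−high], [−round], [−low]: /ʌ/ (mid back unrounded lax vowel), /e/ (mid front unrounded tense vowel), /ə/ (mid central vowel (schwa)) satisfy every feature; every other segment in the inventory fails at least one.

ʌ, e, ə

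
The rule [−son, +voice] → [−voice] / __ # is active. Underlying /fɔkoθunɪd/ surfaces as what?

[fɔkoθunɪt]

The only segment in the rule's environment that also matches [−son, +voice] is /d/. Applying [−voice] turns the voiced alveolar stop into /t/ (voiceless alveolar stop), giving [fɔkoθunɪt].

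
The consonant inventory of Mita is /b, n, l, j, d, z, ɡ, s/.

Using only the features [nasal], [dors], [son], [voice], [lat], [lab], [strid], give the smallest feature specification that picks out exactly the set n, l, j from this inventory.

[+son]

Every target segment is [+sonorant] and no other inventory member is, so one feature is enough.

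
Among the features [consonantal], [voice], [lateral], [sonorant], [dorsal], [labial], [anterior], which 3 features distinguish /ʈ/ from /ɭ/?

[sonorant], [voice], [lateral]

/ʈ/ (voiceless retroflex stop) and /ɭ/ (retroflex lateral approximant) agree on [+consonantal], [−dorsal], [−labial], [−anterior]. They differ on [sonorant] (/ʈ/ [−], /ɭ/ [+]), [voice] (/ʈ/ [−], /ɭ/ [+]), [lateral] (/ʈ/ [−], /ɭ/ [+]).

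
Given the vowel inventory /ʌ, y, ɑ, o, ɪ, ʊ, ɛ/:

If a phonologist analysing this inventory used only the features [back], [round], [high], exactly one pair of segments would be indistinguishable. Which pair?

ɑ, ʌ

On the given features, /ɑ/ and /ʌ/ have an identical profile: [+back], [−round], [−high]. No other two segments in the inventory coincide on all 3 features. (They do differ in [low], which is not among the given features.)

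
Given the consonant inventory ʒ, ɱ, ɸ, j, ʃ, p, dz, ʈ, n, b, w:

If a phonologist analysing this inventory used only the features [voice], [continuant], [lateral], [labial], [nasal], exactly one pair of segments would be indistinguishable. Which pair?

ʒ, j

On the given features, /ʒ/ and /j/ have an identical profile: [+voice], [+continuant], [−lateral], [−labial], [−nasal]. No other two segments in the inventory coincide on all 5 features. (They do differ in [sonorant], [strident] and [dorsal], which are not among the given features.)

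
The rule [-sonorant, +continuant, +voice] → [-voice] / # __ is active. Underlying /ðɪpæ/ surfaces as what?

[θɪpæ]

/ð/ satisfies [-sonorant, +continuant, +voice] and sits in # __. The [-voice] counterpart of the voiced dental fricative is /θ/. Other segments in /ðɪpæ/ either fail the structural description or are not in the environment, so the surface form is [θɪpæ].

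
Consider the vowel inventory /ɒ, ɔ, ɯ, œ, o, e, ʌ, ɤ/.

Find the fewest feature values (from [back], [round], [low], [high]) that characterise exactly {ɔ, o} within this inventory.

/ɔ, o/ are all [−low], [+back], [+round], and no other segment in the inventory matches all three values. Dropping any one of them over-generates: [+back, +round] alone would also admit /ɒ/; [−low, +round] alone would also admit /œ/; [−low, +back] alone would also admit /ɯ, ʌ, ɤ/. No other combination of two listed features picks out exactly this set either, so fewer than three features will not do.

[−low, +back, +round]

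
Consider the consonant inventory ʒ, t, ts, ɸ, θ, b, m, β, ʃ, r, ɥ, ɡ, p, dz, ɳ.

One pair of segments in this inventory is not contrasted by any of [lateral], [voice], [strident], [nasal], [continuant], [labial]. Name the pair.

ɥ, β

/ɥ/ (labial-palatal glide) and /β/ (voiced bilabial fricative) are both [-lateral], [+voice], [-strident], [-nasal], [+continuant], [+labial], so none of the listed features separates them. (They do differ in [sonorant], [round] and [dorsal], which are not among the given features.) Every other pair in the inventory differs on at least one listed feature.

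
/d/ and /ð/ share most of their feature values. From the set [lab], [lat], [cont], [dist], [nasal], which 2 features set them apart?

/d/ (voiced alveolar stop) and /ð/ (voiced dental fricative) agree on [-labial], [-lateral], [-nasal]. They differ on [continuant] (/d/ [-], /ð/ [+]), [distributed] (/d/ [-], /ð/ [+]).

[continuant], [distributed]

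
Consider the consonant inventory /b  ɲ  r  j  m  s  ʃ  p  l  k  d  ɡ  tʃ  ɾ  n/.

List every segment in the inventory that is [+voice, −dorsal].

Eliminate segments failing any feature: /ɲ, j, ɡ/ are [+dorsal]; /s, ʃ, p, k, tʃ/ are [−voice]. The remaining /b, r, m, l, d, ɾ, n/ satisfy [+voice], [−dorsal].

b, r, m, l, d, ɾ, n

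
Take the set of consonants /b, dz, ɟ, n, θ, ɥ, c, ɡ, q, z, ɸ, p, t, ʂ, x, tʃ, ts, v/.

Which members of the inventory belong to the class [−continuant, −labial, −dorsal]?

dz, n, t, tʃ, ts

Eliminate segments failing any feature: /b, p/ are [+labial]; /ɟ, c, ɡ, q/ are [+dorsal]; /θ, ɥ, z, ɸ, ʂ, x, v/ are [+continuant]. The remaining /dz, n, t, tʃ, ts/ satisfy [−continuant], [−labial], [−dorsal].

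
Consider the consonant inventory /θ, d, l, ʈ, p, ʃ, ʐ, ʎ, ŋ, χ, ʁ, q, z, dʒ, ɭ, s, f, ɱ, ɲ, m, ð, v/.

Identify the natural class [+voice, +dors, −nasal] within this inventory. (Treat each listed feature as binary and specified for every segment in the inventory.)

ʎ, ʁ

Eliminate segments failing any feature: /θ, ʈ, p, ʃ, χ, q, s, f/ are [−voice]; /d, l, ʐ, z, dʒ, ɭ, ɱ, m, ð, v/ are [−dorsal]; /ŋ, ɲ/ are [+nasal]. The remaining /ʎ, ʁ/ satisfy [+voice], [+dorsal], [−nasal].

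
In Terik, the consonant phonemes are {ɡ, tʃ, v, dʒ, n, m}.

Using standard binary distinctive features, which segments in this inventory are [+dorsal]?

The feature [dorsal] marks segments articulated with the tongue body. In this inventory /ɡ/ has that property, so it is [+dorsal]; /tʃ, v, dʒ, n, m/ are [−dorsal].

ɡ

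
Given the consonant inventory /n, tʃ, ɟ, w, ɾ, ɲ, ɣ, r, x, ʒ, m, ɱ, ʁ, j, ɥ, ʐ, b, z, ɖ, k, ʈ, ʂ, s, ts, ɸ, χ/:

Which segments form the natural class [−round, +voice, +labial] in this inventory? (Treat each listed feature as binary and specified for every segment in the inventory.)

Eliminate segments failing any feature: /n, ɟ, ɾ, ɲ, ɣ, r, ʒ, ʁ, j, ʐ, z, ɖ/ are [−labial]; /tʃ, x, k, ʈ, ʂ, s, ts, ɸ, χ/ are [−voice]; /w, ɥ/ are [+round]. The remaining /m, ɱ, b/ satisfy [−round], [+voice], [+labial].

m, ɱ, b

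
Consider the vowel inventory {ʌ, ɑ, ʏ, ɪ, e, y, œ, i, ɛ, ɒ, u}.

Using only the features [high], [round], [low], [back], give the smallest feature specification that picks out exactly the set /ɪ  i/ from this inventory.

[+high, -round]

Every target segment is [+high], [-round]; each remaining inventory member fails at least one of these. Each conjunct is needed — [-round] alone would also admit /ʌ, ɑ, e, ɛ/; [+high] alone would also admit /ʏ, y, u/ — and no other single listed feature has exactly this extension, so two is the minimum.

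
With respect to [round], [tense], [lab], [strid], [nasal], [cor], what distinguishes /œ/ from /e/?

[labial], [round], [tense]

/œ/ (mid front rounded lax vowel) and /e/ (mid front unrounded tense vowel) agree on [−strident], [−nasal], [−coronal]. They differ on [labial] (/œ/ [+], /e/ [−]), [round] (/œ/ [+], /e/ [−]), [tense] (/œ/ [−], /e/ [+]).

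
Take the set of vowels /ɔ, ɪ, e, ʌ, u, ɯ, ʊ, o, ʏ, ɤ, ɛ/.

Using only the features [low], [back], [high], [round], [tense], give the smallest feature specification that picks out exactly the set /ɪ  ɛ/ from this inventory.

The class [−back], [−round], [−tense] has exactly /ɪ, ɛ/ as its extension in this inventory. No smaller conjunction from the listed features achieves this: [−round, −tense] alone would also admit /ʌ/; [−back, −tense] alone would also admit /ʏ/; [−back, −round] alone would also admit /e/; and checking the remaining two-feature bundles turns up none with this extension.

[−back, −round, −tense]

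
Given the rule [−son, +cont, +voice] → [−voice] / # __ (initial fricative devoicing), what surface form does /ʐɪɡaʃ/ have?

[ʂɪɡaʃ]

/ʐ/ satisfies [−son, +cont, +voice] and sits in # __. The [−voice] counterpart of the voiced retroflex fricative is /ʂ/. Other segments in /ʐɪɡaʃ/ either fail the structural description or are not in the environment, so the surface form is [ʂɪɡaʃ].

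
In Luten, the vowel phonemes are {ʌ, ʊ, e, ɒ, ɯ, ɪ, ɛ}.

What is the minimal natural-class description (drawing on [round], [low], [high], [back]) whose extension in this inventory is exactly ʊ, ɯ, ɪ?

[+high]

/ʊ, ɯ, ɪ/ are exactly the [+high] segments in the inventory, so a single feature suffices.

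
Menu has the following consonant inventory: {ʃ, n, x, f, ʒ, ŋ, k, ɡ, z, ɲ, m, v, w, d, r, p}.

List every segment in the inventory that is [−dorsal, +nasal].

n, m

Eliminate segments failing any feature: /ʃ, f, ʒ, z, v, d, r, p/ are [−nasal]; /x, ŋ, k, ɡ, ɲ, w/ are [+dorsal]. The remaining /n, m/ satisfy [−dorsal], [+nasal].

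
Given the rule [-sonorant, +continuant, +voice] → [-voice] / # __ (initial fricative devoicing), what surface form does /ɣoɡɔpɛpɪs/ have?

[xoɡɔpɛpɪs]

/ɣ/ satisfies [-sonorant, +continuant, +voice] and sits in # __. The [-voice] counterpart of the voiced velar fricative is /x/. Other segments in /ɣoɡɔpɛpɪs/ either fail the structural description or are not in the environment, so the surface form is [xoɡɔpɛpɪs].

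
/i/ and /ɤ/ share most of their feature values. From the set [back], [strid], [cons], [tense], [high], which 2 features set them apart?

/i/ (high front unrounded tense vowel) and /ɤ/ (mid back unrounded tense vowel) agree on [-strident], [-consonantal], [+tense]. They differ on [high] (/i/ [+], /ɤ/ [-]), [back] (/i/ [-], /ɤ/ [+]).

[high], [back]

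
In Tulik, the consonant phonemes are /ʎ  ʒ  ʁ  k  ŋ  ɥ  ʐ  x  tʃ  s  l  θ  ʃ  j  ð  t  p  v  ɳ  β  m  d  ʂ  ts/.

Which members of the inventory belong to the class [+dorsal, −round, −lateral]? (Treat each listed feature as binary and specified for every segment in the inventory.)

Checking each segment against [+dorsal], [−round], [−lateral]: /ʁ/ (voiced uvular fricative), /k/ (voiceless velar stop), /ŋ/ (velar nasal), /x/ (voiceless velar fricative), /j/ (palatal glide) satisfy every feature; every other segment in the inventory fails at least one.

ʁ, k, ŋ, x, j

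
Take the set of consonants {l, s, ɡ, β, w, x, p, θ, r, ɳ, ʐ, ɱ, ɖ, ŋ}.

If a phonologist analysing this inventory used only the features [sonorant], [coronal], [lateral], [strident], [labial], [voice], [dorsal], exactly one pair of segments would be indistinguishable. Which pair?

ɳ, r

/ɳ/ (retroflex nasal) and /r/ (alveolar trill) are both [+sonorant], [+coronal], [-lateral], [-strident], [-labial], [+voice], [-dorsal], so none of the listed features separates them. (They do differ in [nasal], [continuant] and [anterior], which are not among the given features.) Every other pair in the inventory differs on at least one listed feature.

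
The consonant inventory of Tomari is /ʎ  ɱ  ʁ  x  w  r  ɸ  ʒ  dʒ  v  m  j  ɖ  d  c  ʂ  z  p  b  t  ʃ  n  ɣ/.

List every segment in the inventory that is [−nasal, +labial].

w, ɸ, v, p, b

Eliminate segments failing any feature: /ʎ, ʁ, x, r, ʒ, dʒ, j, ɖ, d, c, ʂ, z, t, ʃ, ɣ/ are [−labial]; /ɱ, m, n/ are [+nasal]. The remaining /w, ɸ, v, p, b/ satisfy [−nasal], [+labial].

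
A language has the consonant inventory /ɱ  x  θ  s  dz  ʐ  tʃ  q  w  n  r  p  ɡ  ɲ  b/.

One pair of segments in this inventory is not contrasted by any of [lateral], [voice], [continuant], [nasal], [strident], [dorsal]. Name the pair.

ɱ, n

/ɱ/ (labiodental nasal) and /n/ (alveolar nasal) are both [−lateral], [+voice], [−continuant], [+nasal], [−strident], [−dorsal], so none of the listed features separates them. (They do differ in [labial] and [coronal], which are not among the given features.) Every other pair in the inventory differs on at least one listed feature.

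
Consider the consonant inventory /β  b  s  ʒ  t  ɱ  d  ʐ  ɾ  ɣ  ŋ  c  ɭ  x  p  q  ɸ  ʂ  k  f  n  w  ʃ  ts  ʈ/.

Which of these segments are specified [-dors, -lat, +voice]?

Eliminate segments failing any feature: /s, t, p, ɸ, ʂ, f, ʃ, ts, ʈ/ are [-voice]; /ɣ, ŋ, c, x, q, k, w/ are [+dorsal]; /ɭ/ is [+lateral]. The remaining /β, b, ʒ, ɱ, d, ʐ, ɾ, n/ satisfy [-dorsal], [-lateral], [+voice].

β, b, ʒ, ɱ, d, ʐ, ɾ, n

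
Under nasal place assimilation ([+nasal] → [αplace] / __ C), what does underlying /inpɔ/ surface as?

/n/ sits before the [+labial] consonant /p/, so it takes on [+labial] and surfaces as /m/. The rest of the form is unaffected: [impɔ].

[impɔ]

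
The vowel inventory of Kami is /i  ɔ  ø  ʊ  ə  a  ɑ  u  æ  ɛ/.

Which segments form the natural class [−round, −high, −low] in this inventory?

ə, ɛ

Checking each segment against [−round], [−high], [−low]: /ə/ (mid central vowel (schwa)), /ɛ/ (mid front unrounded lax vowel) satisfy every feature; every other segment in the inventory fails at least one.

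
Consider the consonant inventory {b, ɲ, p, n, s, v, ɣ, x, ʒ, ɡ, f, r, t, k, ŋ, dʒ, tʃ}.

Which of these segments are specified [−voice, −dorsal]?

p, s, f, t, tʃ

Checking each segment against [−voice], [−dorsal]: /p/ (voiceless bilabial stop), /s/ (voiceless alveolar fricative), /f/ (voiceless labiodental fricative), /t/ (voiceless alveolar stop), /tʃ/ (voiceless postalveolar affricate) satisfy every feature; every other segment in the inventory fails at least one.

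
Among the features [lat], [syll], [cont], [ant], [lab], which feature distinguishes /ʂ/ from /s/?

/ʂ/ is the voiceless retroflex fricative and /s/ is the voiceless alveolar fricative. Both are [-lateral], [-syllabic], [+continuant], [-labial]. /ʂ/ is [-anterior] while /s/ is [+anterior], so the distinguishing feature is [anterior].

[anterior]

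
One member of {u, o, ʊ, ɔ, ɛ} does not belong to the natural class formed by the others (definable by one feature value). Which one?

[round] (equivalently [back]) groups all but one: /o, ɔ, ʊ, u/ share [+round] while /ɛ/ (mid front unrounded lax vowel) alone is [−round]. Removing any other segment would not leave a single-feature class that excludes it.

ɛ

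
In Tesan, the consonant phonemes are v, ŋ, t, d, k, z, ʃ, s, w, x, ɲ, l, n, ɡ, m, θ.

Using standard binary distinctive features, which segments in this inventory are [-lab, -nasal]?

t, d, k, z, ʃ, s, x, l, ɡ, θ

Checking each segment against [-labial], [-nasal]: /t/ (voiceless alveolar stop), /d/ (voiced alveolar stop), /k/ (voiceless velar stop), /z/ (voiced alveolar fricative), /ʃ/ (voiceless postalveolar fricative), /s/ (voiceless alveolar fricative), among others, satisfy every feature; every other segment in the inventory fails at least one.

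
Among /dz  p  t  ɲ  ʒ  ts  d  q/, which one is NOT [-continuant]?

ʒ

Every segment except /ʒ/ is [-continuant]. /ʒ/ (voiced postalveolar fricative) is [+continuant], so it is the exception.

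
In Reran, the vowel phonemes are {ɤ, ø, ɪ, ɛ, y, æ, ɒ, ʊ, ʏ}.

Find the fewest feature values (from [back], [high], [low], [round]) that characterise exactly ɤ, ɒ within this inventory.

Every target segment is [-high], [+back]; each remaining inventory member fails at least one of these. Each conjunct is needed — [+back] alone would also admit /ʊ/; [-high] alone would also admit /ø, ɛ, æ/ — and no other single listed feature has exactly this extension, so two is the minimum.

[-high, +back]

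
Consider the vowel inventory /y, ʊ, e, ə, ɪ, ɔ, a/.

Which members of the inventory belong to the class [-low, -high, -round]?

e, ə

The [-low] segments are /y, ʊ, e, ə, ɪ, ɔ/.
Among these, [-high] gives /e, ə, ɔ/.
Within that set, [-round] leaves /e, ə/.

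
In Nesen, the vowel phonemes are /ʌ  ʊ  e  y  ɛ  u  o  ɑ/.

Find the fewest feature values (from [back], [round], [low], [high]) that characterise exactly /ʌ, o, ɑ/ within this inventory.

/ʌ, o, ɑ/ are all [−high], [+back], and no other segment in the inventory matches both values. Dropping any one of them over-generates: [+back] alone would also admit /ʊ, u/; [−high] alone would also admit /e, ɛ/. No other single listed feature picks out exactly this set either, so fewer than two features will not do.

[−high, +back]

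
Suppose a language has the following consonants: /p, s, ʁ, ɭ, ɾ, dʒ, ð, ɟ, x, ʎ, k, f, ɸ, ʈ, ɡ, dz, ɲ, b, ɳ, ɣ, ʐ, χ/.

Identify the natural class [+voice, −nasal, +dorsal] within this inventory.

ʁ, ɟ, ʎ, ɡ, ɣ

Checking each segment against [+voice], [−nasal], [+dorsal]: /ʁ/ (voiced uvular fricative), /ɟ/ (voiced palatal stop), /ʎ/ (palatal lateral approximant), /ɡ/ (voiced velar stop), /ɣ/ (voiced velar fricative) satisfy every feature; every other segment in the inventory fails at least one.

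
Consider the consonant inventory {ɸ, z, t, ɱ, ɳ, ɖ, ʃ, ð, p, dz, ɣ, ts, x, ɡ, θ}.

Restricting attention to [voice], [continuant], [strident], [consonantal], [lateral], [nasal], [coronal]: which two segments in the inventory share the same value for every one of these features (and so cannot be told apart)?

/x/ (voiceless velar fricative) and /ɸ/ (voiceless bilabial fricative) are both [-voice], [+continuant], [-strident], [+consonantal], [-lateral], [-nasal], [-coronal], so none of the listed features separates them. (They do differ in [labial] and [dorsal], which are not among the given features.) Every other pair in the inventory differs on at least one listed feature.

x, ɸ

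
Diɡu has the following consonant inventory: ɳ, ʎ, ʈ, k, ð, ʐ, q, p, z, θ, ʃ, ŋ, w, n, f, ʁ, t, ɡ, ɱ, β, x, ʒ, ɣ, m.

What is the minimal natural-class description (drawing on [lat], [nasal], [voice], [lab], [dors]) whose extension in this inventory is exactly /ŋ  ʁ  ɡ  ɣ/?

[+voice, −lat, −lab, +dors]

The class [+voice], [−lateral], [−labial], [+dorsal] has exactly /ŋ, ʁ, ɡ, ɣ/ as its extension in this inventory. No smaller conjunction from the listed features achieves this: [−lateral, −labial, +dorsal] alone would also admit /k, q, x/; [+voice, −labial, +dorsal] alone would also admit /ʎ/; [+voice, −lateral, +dorsal] alone would also admit /w/; [+voice, −lateral, −labial] alone would also admit /ɳ, ð, ʐ, z, …/; and checking the remaining three-feature bundles turns up none with this extension.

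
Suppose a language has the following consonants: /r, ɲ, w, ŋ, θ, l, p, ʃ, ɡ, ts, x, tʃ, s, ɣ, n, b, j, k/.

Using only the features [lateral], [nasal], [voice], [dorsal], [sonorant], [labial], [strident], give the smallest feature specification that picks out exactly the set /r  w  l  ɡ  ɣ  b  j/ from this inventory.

/r, w, l, ɡ, ɣ, b, j/ are all [+voice], [-nasal], and no other segment in the inventory matches both values. Dropping any one of them over-generates: [-nasal] alone would also admit /θ, p, ʃ, ts, …/; [+voice] alone would also admit /ɲ, ŋ, n/. No other single listed feature picks out exactly this set either, so fewer than two features will not do.

[+voice, -nasal]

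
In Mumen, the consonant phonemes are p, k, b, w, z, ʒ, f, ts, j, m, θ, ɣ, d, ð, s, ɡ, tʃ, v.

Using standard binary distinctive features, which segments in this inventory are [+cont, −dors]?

z, ʒ, f, θ, ð, s, v

Checking each segment against [+continuant], [−dorsal]: /z/ (voiced alveolar fricative), /ʒ/ (voiced postalveolar fricative), /f/ (voiceless labiodental fricative), /θ/ (voiceless dental fricative), /ð/ (voiced dental fricative), /s/ (voiceless alveolar fricative), among others, satisfy every feature; every other segment in the inventory fails at least one.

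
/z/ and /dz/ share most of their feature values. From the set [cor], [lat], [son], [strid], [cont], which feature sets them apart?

/z/ (voiced alveolar fricative) and /dz/ (voiced alveolar affricate) agree on [+coronal], [−lateral], [−sonorant], [+strident]. They differ on [continuant] (/z/ [+], /dz/ [−]).

[continuant]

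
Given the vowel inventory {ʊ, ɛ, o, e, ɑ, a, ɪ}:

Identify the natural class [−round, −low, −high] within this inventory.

ɛ, e

First, the [−round] segments are /ɛ, e, ɑ, a, ɪ/.
Intersecting with [−low] gives /ɛ, e, ɪ/.
Of those, [−high] leaves /ɛ, e/.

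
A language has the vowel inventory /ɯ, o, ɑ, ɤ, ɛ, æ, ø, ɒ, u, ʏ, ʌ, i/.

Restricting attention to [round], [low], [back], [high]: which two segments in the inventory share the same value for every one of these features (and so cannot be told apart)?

On the given features, /ʌ/ and /ɤ/ have an identical profile: [−round], [−low], [+back], [−high]. No other two segments in the inventory coincide on all 4 features. (They do differ in [tense], which is not among the given features.)

ʌ, ɤ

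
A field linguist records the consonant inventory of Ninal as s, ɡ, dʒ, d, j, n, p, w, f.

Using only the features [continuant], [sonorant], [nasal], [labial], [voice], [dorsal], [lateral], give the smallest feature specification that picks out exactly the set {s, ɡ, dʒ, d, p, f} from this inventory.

Every target segment is [-sonorant] and no other inventory member is, so one feature is enough.

[-sonorant]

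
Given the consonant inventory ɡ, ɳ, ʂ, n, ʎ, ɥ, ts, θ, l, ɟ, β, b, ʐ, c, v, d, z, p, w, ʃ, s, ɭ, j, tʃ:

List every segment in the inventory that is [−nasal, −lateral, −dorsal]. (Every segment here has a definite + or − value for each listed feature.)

ʂ, ts, θ, β, b, ʐ, v, d, z, p, ʃ, s, tʃ

Checking each segment against [−nasal], [−lateral], [−dorsal]: /ʂ/ (voiceless retroflex fricative), /ts/ (voiceless alveolar affricate), /θ/ (voiceless dental fricative), /β/ (voiced bilabial fricative), /b/ (voiced bilabial stop), /ʐ/ (voiced retroflex fricative), among others, satisfy every feature; every other segment in the inventory fails at least one.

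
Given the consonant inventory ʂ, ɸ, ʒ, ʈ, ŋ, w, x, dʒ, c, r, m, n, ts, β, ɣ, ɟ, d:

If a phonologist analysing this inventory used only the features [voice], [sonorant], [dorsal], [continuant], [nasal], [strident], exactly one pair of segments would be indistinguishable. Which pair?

m, n

Both /m/ and /n/ are [+voice], [+sonorant], [-dorsal], [-continuant], [+nasal], [-strident]. Since the list omits [labial] and [coronal] — which do distinguish the bilabial nasal from the alveolar nasal — this pair collapses; all other pairs remain distinct.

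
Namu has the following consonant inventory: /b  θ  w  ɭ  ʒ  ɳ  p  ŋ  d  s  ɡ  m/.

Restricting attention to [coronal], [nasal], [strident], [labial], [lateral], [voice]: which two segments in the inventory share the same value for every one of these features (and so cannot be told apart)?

On the given features, /w/ and /b/ have an identical profile: [-coronal], [-nasal], [-strident], [+labial], [-lateral], [+voice]. No other two segments in the inventory coincide on all 6 features. (They do differ in [sonorant], [continuant], [round] and [dorsal], which are not among the given features.)

w, b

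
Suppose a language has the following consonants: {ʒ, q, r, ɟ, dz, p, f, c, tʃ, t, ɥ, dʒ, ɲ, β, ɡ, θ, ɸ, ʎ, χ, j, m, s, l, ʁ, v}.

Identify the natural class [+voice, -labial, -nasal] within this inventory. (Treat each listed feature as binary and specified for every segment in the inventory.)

ʒ, r, ɟ, dz, dʒ, ɡ, ʎ, j, l, ʁ

First, the [+voice] segments are /ʒ, r, ɟ, dz, ɥ, dʒ, ɲ, β, ɡ, ʎ, j, m, l, ʁ, v/.
Intersecting with [-labial] gives /ʒ, r, ɟ, dz, dʒ, ɲ, ɡ, ʎ, j, l, ʁ/.
Intersecting with [-nasal] leaves /ʒ, r, ɟ, dz, dʒ, ɡ, ʎ, j, l, ʁ/.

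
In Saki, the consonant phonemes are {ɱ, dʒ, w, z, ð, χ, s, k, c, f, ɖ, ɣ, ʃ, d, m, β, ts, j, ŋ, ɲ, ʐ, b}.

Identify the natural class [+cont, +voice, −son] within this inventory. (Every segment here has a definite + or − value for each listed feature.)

Checking each segment against [+continuant], [+voice], [−sonorant]: /z/ (voiced alveolar fricative), /ð/ (voiced dental fricative), /ɣ/ (voiced velar fricative), /β/ (voiced bilabial fricative), /ʐ/ (voiced retroflex fricative) satisfy every feature; every other segment in the inventory fails at least one.

z, ð, ɣ, β, ʐ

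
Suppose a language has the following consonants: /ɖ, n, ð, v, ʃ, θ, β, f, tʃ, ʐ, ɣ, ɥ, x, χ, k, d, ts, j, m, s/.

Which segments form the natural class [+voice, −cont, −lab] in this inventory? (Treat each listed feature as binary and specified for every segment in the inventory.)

ɖ, n, d

First, the [+voice] segments are /ɖ, n, ð, v, β, ʐ, ɣ, ɥ, d, j, m/.
Intersecting with [−continuant] gives /ɖ, n, d, m/.
Then [−labial] leaves /ɖ, n, d/.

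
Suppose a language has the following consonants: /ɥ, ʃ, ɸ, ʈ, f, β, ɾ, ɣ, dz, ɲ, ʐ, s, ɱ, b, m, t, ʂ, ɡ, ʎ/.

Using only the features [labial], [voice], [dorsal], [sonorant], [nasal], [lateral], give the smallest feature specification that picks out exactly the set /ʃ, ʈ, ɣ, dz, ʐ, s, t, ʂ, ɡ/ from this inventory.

[-sonorant, -labial]

The class [-sonorant], [-labial] has exactly /ʃ, ʈ, ɣ, dz, ʐ, s, t, ʂ, ɡ/ as its extension in this inventory. No smaller conjunction from the listed features achieves this: [-labial] alone would also admit /ɾ, ɲ, ʎ/; [-sonorant] alone would also admit /ɸ, f, β, b/; and checking the remaining single features turns up none with this extension.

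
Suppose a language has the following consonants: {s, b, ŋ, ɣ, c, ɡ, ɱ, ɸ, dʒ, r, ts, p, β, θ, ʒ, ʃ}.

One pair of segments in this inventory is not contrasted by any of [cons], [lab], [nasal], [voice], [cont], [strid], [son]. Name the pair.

ʃ, s

On the given features, /ʃ/ and /s/ have an identical profile: [+consonantal], [-labial], [-nasal], [-voice], [+continuant], [+strident], [-sonorant]. No other two segments in the inventory coincide on all 7 features. (They do differ in [anterior] and [distributed], which are not among the given features.)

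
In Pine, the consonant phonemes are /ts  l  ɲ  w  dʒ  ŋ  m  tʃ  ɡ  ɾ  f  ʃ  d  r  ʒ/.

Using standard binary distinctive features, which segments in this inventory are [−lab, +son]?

Among the inventory, the [−labial] segments are /ts, l, ɲ, dʒ, ŋ, tʃ, ɡ, ɾ, ʃ, d, r, ʒ/.
Intersecting with [+sonorant] leaves /l, ɲ, ŋ, ɾ, r/.

l, ɲ, ŋ, ɾ, r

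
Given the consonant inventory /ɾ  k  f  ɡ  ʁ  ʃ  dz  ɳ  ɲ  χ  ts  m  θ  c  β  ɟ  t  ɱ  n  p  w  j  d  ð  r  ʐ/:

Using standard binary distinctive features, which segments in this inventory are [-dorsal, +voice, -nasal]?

ɾ, dz, β, d, ð, r, ʐ

Among the inventory, the [-dorsal] segments are /ɾ, f, ʃ, dz, ɳ, ts, m, θ, β, t, ɱ, n, p, d, ð, r, ʐ/.
Then [+voice] gives /ɾ, dz, ɳ, m, β, ɱ, n, d, ð, r, ʐ/.
Of those, [-nasal] leaves /ɾ, dz, β, d, ð, r, ʐ/.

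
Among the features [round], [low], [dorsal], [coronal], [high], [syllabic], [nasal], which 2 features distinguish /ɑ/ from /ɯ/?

/ɑ/ (low back unrounded vowel) and /ɯ/ (high back unrounded vowel) agree on [-round], [+dorsal], [-coronal], [+syllabic], [-nasal]. They differ on [high] (/ɑ/ [-], /ɯ/ [+]), [low] (/ɑ/ [+], /ɯ/ [-]).

[high], [low]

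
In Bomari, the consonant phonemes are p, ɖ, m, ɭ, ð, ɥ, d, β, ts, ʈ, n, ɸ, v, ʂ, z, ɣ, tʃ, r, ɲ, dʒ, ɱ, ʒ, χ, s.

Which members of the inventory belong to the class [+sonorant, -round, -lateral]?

m, n, r, ɲ, ɱ

Among the inventory, the [+sonorant] segments are /m, ɭ, ɥ, n, r, ɲ, ɱ/.
Among these, [-round] gives /m, ɭ, n, r, ɲ, ɱ/.
Within that set, [-lateral] leaves /m, n, r, ɲ, ɱ/.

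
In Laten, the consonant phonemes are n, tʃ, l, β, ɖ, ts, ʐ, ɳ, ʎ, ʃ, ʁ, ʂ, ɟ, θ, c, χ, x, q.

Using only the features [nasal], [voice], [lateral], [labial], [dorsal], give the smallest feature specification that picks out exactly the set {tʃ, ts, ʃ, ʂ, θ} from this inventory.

Every target segment is [−voice], [−dorsal]; each remaining inventory member fails at least one of these. Each conjunct is needed — [−dorsal] alone would also admit /n, l, β, ɖ, …/; [−voice] alone would also admit /c, χ, x, q/ — and no other single listed feature has exactly this extension, so two is the minimum.

[−voice, −dorsal]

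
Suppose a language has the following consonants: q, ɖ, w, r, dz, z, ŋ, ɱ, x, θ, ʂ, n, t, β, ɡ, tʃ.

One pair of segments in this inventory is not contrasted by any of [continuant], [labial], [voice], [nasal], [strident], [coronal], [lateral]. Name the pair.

β, w

On the given features, /β/ and /w/ have an identical profile: [+continuant], [+labial], [+voice], [-nasal], [-strident], [-coronal], [-lateral]. No other two segments in the inventory coincide on all 7 features. (They do differ in [sonorant], [round] and [dorsal], which are not among the given features.)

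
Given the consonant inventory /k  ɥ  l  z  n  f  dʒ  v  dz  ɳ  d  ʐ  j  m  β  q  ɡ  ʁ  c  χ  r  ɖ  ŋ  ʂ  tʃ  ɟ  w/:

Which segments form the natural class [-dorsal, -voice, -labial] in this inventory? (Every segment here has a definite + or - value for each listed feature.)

ʂ, tʃ

Checking each segment against [-dorsal], [-voice], [-labial]: /ʂ/ (voiceless retroflex fricative), /tʃ/ (voiceless postalveolar affricate) satisfy every feature; every other segment in the inventory fails at least one.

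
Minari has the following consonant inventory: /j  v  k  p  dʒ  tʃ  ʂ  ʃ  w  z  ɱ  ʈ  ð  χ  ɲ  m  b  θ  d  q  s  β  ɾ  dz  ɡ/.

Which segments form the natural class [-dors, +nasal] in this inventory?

ɱ, m

Eliminate segments failing any feature: /j, k, w, χ, ɲ, q, ɡ/ are [+dorsal]; /v, p, dʒ, tʃ, ʂ, ʃ, z, ʈ, ð, b, θ, d, s, β, ɾ, dz/ are [-nasal]. The remaining /ɱ, m/ satisfy [-dorsal], [+nasal].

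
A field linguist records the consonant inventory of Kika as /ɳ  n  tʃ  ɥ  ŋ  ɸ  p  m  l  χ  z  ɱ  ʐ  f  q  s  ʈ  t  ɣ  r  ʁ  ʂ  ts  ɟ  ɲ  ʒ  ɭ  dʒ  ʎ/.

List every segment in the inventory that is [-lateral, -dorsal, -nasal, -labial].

Checking each segment against [-lateral], [-dorsal], [-nasal], [-labial]: /tʃ/ (voiceless postalveolar affricate), /z/ (voiced alveolar fricative), /ʐ/ (voiced retroflex fricative), /s/ (voiceless alveolar fricative), /ʈ/ (voiceless retroflex stop), /t/ (voiceless alveolar stop), among others, satisfy every feature; every other segment in the inventory fails at least one.

tʃ, z, ʐ, s, ʈ, t, r, ʂ, ts, ʒ, dʒ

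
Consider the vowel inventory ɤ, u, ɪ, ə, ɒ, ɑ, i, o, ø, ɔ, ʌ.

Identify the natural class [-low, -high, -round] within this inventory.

ɤ, ə, ʌ

Eliminate segments failing any feature: /u, ɪ, i/ are [+high]; /ɒ, ɑ/ are [+low]; /o, ø, ɔ/ are [+round]. The remaining /ɤ, ə, ʌ/ satisfy [-low], [-high], [-round].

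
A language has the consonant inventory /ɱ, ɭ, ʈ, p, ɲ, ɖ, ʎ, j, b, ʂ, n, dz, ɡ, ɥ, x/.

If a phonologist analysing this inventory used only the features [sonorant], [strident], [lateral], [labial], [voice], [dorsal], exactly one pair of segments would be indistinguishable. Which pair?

j, ɲ

On the given features, /j/ and /ɲ/ have an identical profile: [+sonorant], [-strident], [-lateral], [-labial], [+voice], [+dorsal]. No other two segments in the inventory coincide on all 6 features. (They do differ in [nasal] and [continuant], which are not among the given features.)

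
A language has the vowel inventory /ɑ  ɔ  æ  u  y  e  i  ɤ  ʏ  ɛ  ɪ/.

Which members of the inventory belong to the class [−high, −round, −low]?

e, ɤ, ɛ

Checking each segment against [−high], [−round], [−low]: /e/ (mid front unrounded tense vowel), /ɤ/ (mid back unrounded tense vowel), /ɛ/ (mid front unrounded lax vowel) satisfy every feature; every other segment in the inventory fails at least one.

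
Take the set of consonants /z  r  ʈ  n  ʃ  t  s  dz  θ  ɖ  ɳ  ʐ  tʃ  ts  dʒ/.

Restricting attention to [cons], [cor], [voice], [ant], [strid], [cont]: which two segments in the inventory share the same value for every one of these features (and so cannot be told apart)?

ɳ, ɖ

/ɳ/ (retroflex nasal) and /ɖ/ (voiced retroflex stop) are both [+consonantal], [+coronal], [+voice], [-anterior], [-strident], [-continuant], so none of the listed features separates them. (They do differ in [sonorant] and [nasal], which are not among the given features.) Every other pair in the inventory differs on at least one listed feature.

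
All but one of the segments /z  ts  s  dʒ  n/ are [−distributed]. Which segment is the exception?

/dʒ/ is the voiced postalveolar affricate, which is [+distributed]; the rest — /s, ts, z, n/ — are [−distributed].

dʒ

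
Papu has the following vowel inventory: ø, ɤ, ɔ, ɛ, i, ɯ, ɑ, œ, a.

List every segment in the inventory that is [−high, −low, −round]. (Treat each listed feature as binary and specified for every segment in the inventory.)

Eliminate segments failing any feature: /ø, ɔ, œ/ are [+round]; /i, ɯ/ are [+high]; /ɑ, a/ are [+low]. The remaining /ɤ, ɛ/ satisfy [−high], [−low], [−round].

ɤ, ɛ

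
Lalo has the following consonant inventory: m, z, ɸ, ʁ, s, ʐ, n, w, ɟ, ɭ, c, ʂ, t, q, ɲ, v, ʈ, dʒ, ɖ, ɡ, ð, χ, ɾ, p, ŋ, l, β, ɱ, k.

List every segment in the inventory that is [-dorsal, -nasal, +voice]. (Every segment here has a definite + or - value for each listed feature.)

Eliminate segments failing any feature: /m, n, ɱ/ are [+nasal]; /ɸ, s, ʂ, t, ʈ, p/ are [-voice]; /ʁ, w, ɟ, c, q, ɲ, ɡ, χ, ŋ, k/ are [+dorsal]. The remaining /z, ʐ, ɭ, v, dʒ, ɖ, ð, ɾ, l, β/ satisfy [-dorsal], [-nasal], [+voice].

z, ʐ, ɭ, v, dʒ, ɖ, ð, ɾ, l, β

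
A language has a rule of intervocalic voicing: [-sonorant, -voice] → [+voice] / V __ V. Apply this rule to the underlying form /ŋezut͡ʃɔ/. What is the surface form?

Only /t͡ʃ/ occurs between two vowels (/u/ __ /ɔ/) and matches the structural description. It is a voiceless postalveolar affricate, so [-sonorant, -voice] holds; changing it to [+voice] with all other features held fixed yields /d͡ʒ/ (voiced postalveolar affricate). No other segment meets both the structural description and the environment, so the output is [ŋezud͡ʒɔ].

[ŋezud͡ʒɔ]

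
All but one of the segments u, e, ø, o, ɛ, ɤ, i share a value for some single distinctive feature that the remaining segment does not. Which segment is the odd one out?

ɛ

[tense] groups all but one: /o, u, ø, ɤ, i, e/ share [+tense] while /ɛ/ (mid front unrounded lax vowel) alone is [−tense]. Removing any other segment would not leave a single-feature class that excludes it.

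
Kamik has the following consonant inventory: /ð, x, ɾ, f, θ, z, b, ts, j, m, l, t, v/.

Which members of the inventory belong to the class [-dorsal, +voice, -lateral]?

The [-dorsal] segments are /ð, ɾ, f, θ, z, b, ts, m, l, t, v/.
Of those, [+voice] gives /ð, ɾ, z, b, m, l, v/.
Of those, [-lateral] leaves /ð, ɾ, z, b, m, v/.

ð, ɾ, z, b, m, v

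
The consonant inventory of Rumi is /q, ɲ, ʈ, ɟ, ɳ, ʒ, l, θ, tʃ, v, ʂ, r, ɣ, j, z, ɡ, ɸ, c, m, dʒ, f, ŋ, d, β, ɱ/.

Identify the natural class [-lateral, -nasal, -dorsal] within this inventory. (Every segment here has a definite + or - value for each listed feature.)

ʈ, ʒ, θ, tʃ, v, ʂ, r, z, ɸ, dʒ, f, d, β

Checking each segment against [-lateral], [-nasal], [-dorsal]: /ʈ/ (voiceless retroflex stop), /ʒ/ (voiced postalveolar fricative), /θ/ (voiceless dental fricative), /tʃ/ (voiceless postalveolar affricate), /v/ (voiced labiodental fricative), /ʂ/ (voiceless retroflex fricative), among others, satisfy every feature; every other segment in the inventory fails at least one.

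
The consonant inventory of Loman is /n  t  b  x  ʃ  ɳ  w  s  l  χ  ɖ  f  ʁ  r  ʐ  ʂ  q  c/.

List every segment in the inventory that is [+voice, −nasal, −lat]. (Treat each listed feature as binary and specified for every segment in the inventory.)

b, w, ɖ, ʁ, r, ʐ

Eliminate segments failing any feature: /n, ɳ/ are [+nasal]; /t, x, ʃ, s, χ, f, ʂ, q, c/ are [−voice]; /l/ is [+lateral]. The remaining /b, w, ɖ, ʁ, r, ʐ/ satisfy [+voice], [−nasal], [−lateral].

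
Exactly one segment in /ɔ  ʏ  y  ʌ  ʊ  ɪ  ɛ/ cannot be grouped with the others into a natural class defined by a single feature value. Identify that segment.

/ɔ, ʊ, ɛ, ɪ, ʌ, ʏ/ are all [−tense], but /y/ (high front rounded tense vowel) is [+tense]. No other single segment can be removed to leave a set sharing one feature value that the removed segment lacks, so /y/ is the odd one out.

y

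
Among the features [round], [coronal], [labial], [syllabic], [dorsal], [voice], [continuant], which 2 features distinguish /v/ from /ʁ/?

[labial], [dorsal]

/v/ is the voiced labiodental fricative and /ʁ/ is the voiced uvular fricative. Both are [−round], [−coronal], [−syllabic], [+voice], [+continuant]. /v/ is [+labial] while /ʁ/ is [−labial]; /v/ is [−dorsal] while /ʁ/ is [+dorsal], so the distinguishing features are [labial], [dorsal].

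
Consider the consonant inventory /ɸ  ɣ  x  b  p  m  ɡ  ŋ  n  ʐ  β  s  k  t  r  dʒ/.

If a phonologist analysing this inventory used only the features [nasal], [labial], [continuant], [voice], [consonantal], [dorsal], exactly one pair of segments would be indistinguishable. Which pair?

ʐ, r

On the given features, /ʐ/ and /r/ have an identical profile: [-nasal], [-labial], [+continuant], [+voice], [+consonantal], [-dorsal]. No other two segments in the inventory coincide on all 6 features. (They do differ in [sonorant], [strident] and [anterior], which are not among the given features.)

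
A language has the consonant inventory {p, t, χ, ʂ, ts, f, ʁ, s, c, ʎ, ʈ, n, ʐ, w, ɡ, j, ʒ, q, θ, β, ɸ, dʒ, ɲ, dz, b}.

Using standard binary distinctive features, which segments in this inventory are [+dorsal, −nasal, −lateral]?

χ, ʁ, c, w, ɡ, j, q

Checking each segment against [+dorsal], [−nasal], [−lateral]: /χ/ (voiceless uvular fricative), /ʁ/ (voiced uvular fricative), /c/ (voiceless palatal stop), /w/ (labial-velar glide), /ɡ/ (voiced velar stop), /j/ (palatal glide), among others, satisfy every feature; every other segment in the inventory fails at least one.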